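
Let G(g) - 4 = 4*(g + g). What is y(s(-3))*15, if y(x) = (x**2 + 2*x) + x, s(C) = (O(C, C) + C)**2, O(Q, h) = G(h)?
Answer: 4221420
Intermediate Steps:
G(g) = 4 + 8*g (G(g) = 4 + 4*(g + g) = 4 + 4*(2*g) = 4 + 8*g)
O(Q, h) = 4 + 8*h
s(C) = (4 + 9*C)**2 (s(C) = ((4 + 8*C) + C)**2 = (4 + 9*C)**2)
y(x) = x**2 + 3*x
y(s(-3))*15 = ((4 + 9*(-3))**2*(3 + (4 + 9*(-3))**2))*15 = ((4 - 27)**2*(3 + (4 - 27)**2))*15 = ((-23)**2*(3 + (-23)**2))*15 = (529*(3 + 529))*15 = (529*532)*15 = 281428*15 = 4221420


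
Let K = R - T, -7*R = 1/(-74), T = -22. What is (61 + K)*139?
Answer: 5976305/518 ≈ 11537.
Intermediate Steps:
R = 1/518 (R = -⅐/(-74) = -⅐*(-1/74) = 1/518 ≈ 0.0019305)
K = 11397/518 (K = 1/518 - 1*(-22) = 1/518 + 22 = 11397/518 ≈ 22.002)
(61 + K)*139 = (61 + 11397/518)*139 = (42995/518)*139 = 5976305/518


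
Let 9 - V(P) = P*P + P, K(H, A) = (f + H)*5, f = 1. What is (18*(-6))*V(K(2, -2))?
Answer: 24948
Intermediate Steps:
K(H, A) = 5 + 5*H (K(H, A) = (1 + H)*5 = 5 + 5*H)
V(P) = 9 - P - P**2 (V(P) = 9 - (P*P + P) = 9 - (P**2 + P) = 9 - (P + P**2) = 9 + (-P - P**2) = 9 - P - P**2)
(18*(-6))*V(K(2, -2)) = (18*(-6))*(9 - (5 + 5*2) - (5 + 5*2)**2) = -108*(9 - (5 + 10) - (5 + 10)**2) = -108*(9 - 1*15 - 1*15**2) = -108*(9 - 15 - 1*225) = -108*(9 - 15 - 225) = -108*(-231) = 24948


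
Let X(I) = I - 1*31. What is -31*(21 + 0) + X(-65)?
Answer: -747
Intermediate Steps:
X(I) = -31 + I (X(I) = I - 31 = -31 + I)
-31*(21 + 0) + X(-65) = -31*(21 + 0) + (-31 - 65) = -31*21 - 96 = -651 - 96 = -747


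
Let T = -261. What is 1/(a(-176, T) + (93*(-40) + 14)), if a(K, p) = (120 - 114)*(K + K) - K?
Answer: -1/5642 ≈ -0.00017724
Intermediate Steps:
a(K, p) = 11*K (a(K, p) = 6*(2*K) - K = 12*K - K = 11*K)
1/(a(-176, T) + (93*(-40) + 14)) = 1/(11*(-176) + (93*(-40) + 14)) = 1/(-1936 + (-3720 + 14)) = 1/(-1936 - 3706) = 1/(-5642) = -1/5642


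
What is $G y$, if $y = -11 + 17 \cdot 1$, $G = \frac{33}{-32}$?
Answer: $- \frac{99}{16} \approx -6.1875$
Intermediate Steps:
$G = - \frac{33}{32}$ ($G = 33 \left(- \frac{1}{32}\right) = - \frac{33}{32} \approx -1.0313$)
$y = 6$ ($y = -11 + 17 = 6$)
$G y = \left(- \frac{33}{32}\right) 6 = - \frac{99}{16}$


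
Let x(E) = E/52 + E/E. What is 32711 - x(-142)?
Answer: 850531/26 ≈ 32713.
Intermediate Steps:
x(E) = 1 + E/52 (x(E) = E*(1/52) + 1 = E/52 + 1 = 1 + E/52)
32711 - x(-142) = 32711 - (1 + (1/52)*(-142)) = 32711 - (1 - 71/26) = 32711 - 1*(-45/26) = 32711 + 45/26 = 850531/26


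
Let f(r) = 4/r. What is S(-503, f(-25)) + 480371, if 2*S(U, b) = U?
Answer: 960239/2 ≈ 4.8012e+5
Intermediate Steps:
S(U, b) = U/2
S(-503, f(-25)) + 480371 = (½)*(-503) + 480371 = -503/2 + 480371 = 960239/2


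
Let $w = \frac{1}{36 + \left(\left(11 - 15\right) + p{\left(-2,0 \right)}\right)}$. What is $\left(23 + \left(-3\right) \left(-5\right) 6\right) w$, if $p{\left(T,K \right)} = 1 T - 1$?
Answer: $\frac{113}{29} \approx 3.8966$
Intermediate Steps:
$p{\left(T,K \right)} = -1 + T$ ($p{\left(T,K \right)} = T - 1 = -1 + T$)
$w = \frac{1}{29}$ ($w = \frac{1}{36 + \left(\left(11 - 15\right) - 3\right)} = \frac{1}{36 - 7} = \frac{1}{29} \approx 0.034483$)
$\left(23 + \left(-3\right) \left(-5\right) 6\right) w = \left(23 + \left(-3\right) \left(-5\right) 6\right) \frac{1}{29} = \left(23 + 15 \cdot 6\right) \frac{1}{29} = \left(23 + 90\right) \frac{1}{29} = 113 \cdot \frac{1}{29} = \frac{113}{29}$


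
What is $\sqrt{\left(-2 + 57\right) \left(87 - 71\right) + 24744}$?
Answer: $2 \sqrt{6406} \approx 160.07$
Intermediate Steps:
$\sqrt{\left(-2 + 57\right) \left(87 - 71\right) + 24744} = \sqrt{55 \cdot 16 + 24744} = \sqrt{880 + 24744} = \sqrt{25624} = 2 \sqrt{6406}$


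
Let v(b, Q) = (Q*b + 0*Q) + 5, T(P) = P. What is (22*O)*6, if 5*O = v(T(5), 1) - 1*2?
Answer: 1056/5 ≈ 211.20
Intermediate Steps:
v(b, Q) = 5 + Q*b (v(b, Q) = (Q*b + 0) + 5 = Q*b + 5 = 5 + Q*b)
O = 8/5 (O = ((5 + 1*5) - 1*2)/5 = ((5 + 5) - 2)/5 = (10 - 2)/5 = (⅕)*8 = 8/5 ≈ 1.6000)
(22*O)*6 = (22*(8/5))*6 = (176/5)*6 = 1056/5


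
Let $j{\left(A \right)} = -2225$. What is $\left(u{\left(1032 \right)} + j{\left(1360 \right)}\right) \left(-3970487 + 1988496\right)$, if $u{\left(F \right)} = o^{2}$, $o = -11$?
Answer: $4170109064$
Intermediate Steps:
$u{\left(F \right)} = 121$ ($u{\left(F \right)} = \left(-11\right)^{2} = 121$)
$\left(u{\left(1032 \right)} + j{\left(1360 \right)}\right) \left(-3970487 + 1988496\right) = \left(121 - 2225\right) \left(-3970487 + 1988496\right) = \left(-2104\right) \left(-1981991\right) = 4170109064$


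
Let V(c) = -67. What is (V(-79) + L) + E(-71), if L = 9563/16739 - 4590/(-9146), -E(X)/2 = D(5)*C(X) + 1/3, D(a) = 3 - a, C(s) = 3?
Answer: -737469461/13508373 ≈ -54.594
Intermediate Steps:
E(X) = 34/3 (E(X) = -2*((3 - 1*5)*3 + 1/3) = -2*((3 - 5)*3 + 1/3) = -2*(-2*3 + 1/3) = -2*(-6 + 1/3) = -2*(-17/3) = 34/3)
L = 4832212/4502791 (L = 9563*(1/16739) - 4590*(-1/9146) = 9563/16739 + 135/269 = 4832212/4502791 ≈ 1.0732)
(V(-79) + L) + E(-71) = (-67 + 4832212/4502791) + 34/3 = -296854785/4502791 + 34/3 = -737469461/13508373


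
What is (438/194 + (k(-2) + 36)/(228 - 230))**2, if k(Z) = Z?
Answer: 2044900/9409 ≈ 217.33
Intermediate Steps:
(438/194 + (k(-2) + 36)/(228 - 230))**2 = (438/194 + (-2 + 36)/(228 - 230))**2 = (438*(1/194) + 34/(-2))**2 = (219/97 + 34*(-1/2))**2 = (219/97 - 17)**2 = (-1430/97)**2 = 2044900/9409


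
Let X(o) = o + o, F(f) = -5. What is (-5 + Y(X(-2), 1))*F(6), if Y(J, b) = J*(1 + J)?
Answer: -35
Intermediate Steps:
X(o) = 2*o
(-5 + Y(X(-2), 1))*F(6) = (-5 + (2*(-2))*(1 + 2*(-2)))*(-5) = (-5 - 4*(1 - 4))*(-5) = (-5 - 4*(-3))*(-5) = (-5 + 12)*(-5) = 7*(-5) = -35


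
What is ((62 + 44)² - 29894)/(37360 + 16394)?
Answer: -9329/26877 ≈ -0.34710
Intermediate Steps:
((62 + 44)² - 29894)/(37360 + 16394) = (106² - 29894)/53754 = (11236 - 29894)*(1/53754) = -18658*1/53754 = -9329/26877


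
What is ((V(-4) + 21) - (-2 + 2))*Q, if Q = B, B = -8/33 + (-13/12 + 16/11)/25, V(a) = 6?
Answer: -6759/1100 ≈ -6.1445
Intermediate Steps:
B = -751/3300 (B = -8*1/33 + (-13*1/12 + 16*(1/11))*(1/25) = -8/33 + (-13/12 + 16/11)*(1/25) = -8/33 + (49/132)*(1/25) = -8/33 + 49/3300 = -751/3300 ≈ -0.22758)
Q = -751/3300 ≈ -0.22758
((V(-4) + 21) - (-2 + 2))*Q = ((6 + 21) - (-2 + 2))*(-751/3300) = (27 - 1*0)*(-751/3300) = (27 + 0)*(-751/3300) = 27*(-751/3300) = -6759/1100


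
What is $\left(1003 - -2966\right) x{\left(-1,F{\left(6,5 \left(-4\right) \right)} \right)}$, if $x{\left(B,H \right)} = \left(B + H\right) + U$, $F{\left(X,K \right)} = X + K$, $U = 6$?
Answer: $-35721$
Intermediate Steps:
$F{\left(X,K \right)} = K + X$
$x{\left(B,H \right)} = 6 + B + H$ ($x{\left(B,H \right)} = \left(B + H\right) + 6 = 6 + B + H$)
$\left(1003 - -2966\right) x{\left(-1,F{\left(6,5 \left(-4\right) \right)} \right)} = \left(1003 - -2966\right) \left(6 - 1 + \left(5 \left(-4\right) + 6\right)\right) = \left(1003 + 2966\right) \left(6 - 1 + \left(-20 + 6\right)\right) = 3969 \left(6 - 1 - 14\right) = 3969 \left(-9\right) = -35721$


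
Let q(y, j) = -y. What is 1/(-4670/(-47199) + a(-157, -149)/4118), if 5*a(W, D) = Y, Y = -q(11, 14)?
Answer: 971827410/96674489 ≈ 10.053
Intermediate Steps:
Y = 11 (Y = -(-1)*11 = -1*(-11) = 11)
a(W, D) = 11/5 (a(W, D) = (1/5)*11 = 11/5)
1/(-4670/(-47199) + a(-157, -149)/4118) = 1/(-4670/(-47199) + (11/5)/4118) = 1/(-4670*(-1/47199) + (11/5)*(1/4118)) = 1/(4670/47199 + 11/20590) = 1/(96674489/971827410) = 971827410/96674489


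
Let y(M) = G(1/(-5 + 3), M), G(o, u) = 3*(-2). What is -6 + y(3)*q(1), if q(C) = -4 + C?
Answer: 12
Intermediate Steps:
G(o, u) = -6
y(M) = -6
-6 + y(3)*q(1) = -6 - 6*(-4 + 1) = -6 - 6*(-3) = -6 + 18 = 12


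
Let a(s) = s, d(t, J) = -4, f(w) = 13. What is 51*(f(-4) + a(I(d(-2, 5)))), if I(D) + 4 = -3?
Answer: 306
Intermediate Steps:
I(D) = -7 (I(D) = -4 - 3 = -7)
51*(f(-4) + a(I(d(-2, 5)))) = 51*(13 - 7) = 51*6 = 306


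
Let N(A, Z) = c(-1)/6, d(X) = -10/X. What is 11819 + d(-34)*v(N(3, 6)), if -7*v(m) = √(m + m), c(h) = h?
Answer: 11819 - 5*I*√3/357 ≈ 11819.0 - 0.024258*I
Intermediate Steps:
N(A, Z) = -⅙ (N(A, Z) = -1/6 = -1*⅙ = -⅙)
v(m) = -√2*√m/7 (v(m) = -√(m + m)/7 = -√2*√m/7)
11819 + d(-34)*v(N(3, 6)) = 11819 + (-10/(-34))*(-√2*√(-⅙)/7) = 11819 + (-10*(-1/34))*(-√2*I*√6/6/7) = 11819 + 5*(-I*√3/21)/17 = 11819 - 5*I*√3/357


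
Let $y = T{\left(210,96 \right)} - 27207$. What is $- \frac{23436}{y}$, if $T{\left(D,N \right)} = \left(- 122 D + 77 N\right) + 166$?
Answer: $\frac{3348}{6467} \approx 0.5177$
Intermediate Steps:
$T{\left(D,N \right)} = 166 - 122 D + 77 N$
$y = -45269$ ($y = \left(166 - 25620 + 77 \cdot 96\right) - 27207 = \left(166 - 25620 + 7392\right) - 27207 = -18062 - 27207 = -45269$)
$- \frac{23436}{y} = - \frac{23436}{-45269} = \left(-23436\right) \left(- \frac{1}{45269}\right) = \frac{3348}{6467}$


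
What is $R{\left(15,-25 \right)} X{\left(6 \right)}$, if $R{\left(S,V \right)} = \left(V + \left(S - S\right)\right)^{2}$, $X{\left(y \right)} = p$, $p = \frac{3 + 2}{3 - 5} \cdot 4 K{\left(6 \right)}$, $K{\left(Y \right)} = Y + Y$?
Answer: $-75000$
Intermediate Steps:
$K{\left(Y \right)} = 2 Y$
$p = -120$ ($p = \frac{3 + 2}{3 - 5} \cdot 4 \cdot 2 \cdot 6 = \frac{5}{-2} \cdot 4 \cdot 12 = 5 \left(- \frac{1}{2}\right) 4 \cdot 12 = \left(- \frac{5}{2}\right) 4 \cdot 12 = \left(-10\right) 12 = -120$)
$X{\left(y \right)} = -120$
$R{\left(S,V \right)} = V^{2}$ ($R{\left(S,V \right)} = \left(V + 0\right)^{2} = V^{2}$)
$R{\left(15,-25 \right)} X{\left(6 \right)} = \left(-25\right)^{2} \left(-120\right) = 625 \left(-120\right) = -75000$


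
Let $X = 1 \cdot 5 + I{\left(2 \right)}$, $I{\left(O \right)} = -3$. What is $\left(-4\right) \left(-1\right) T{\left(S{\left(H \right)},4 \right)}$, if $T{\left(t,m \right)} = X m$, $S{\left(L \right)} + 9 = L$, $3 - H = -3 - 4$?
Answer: $32$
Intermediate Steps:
$X = 2$ ($X = 1 \cdot 5 - 3 = 5 - 3 = 2$)
$H = 10$ ($H = 3 - \left(-3 - 4\right) = 3 - -7 = 3 + 7 = 10$)
$S{\left(L \right)} = -9 + L$
$T{\left(t,m \right)} = 2 m$
$\left(-4\right) \left(-1\right) T{\left(S{\left(H \right)},4 \right)} = \left(-4\right) \left(-1\right) 2 \cdot 4 = 4 \cdot 8 = 32$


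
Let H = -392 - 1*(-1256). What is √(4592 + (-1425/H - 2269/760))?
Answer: √23846959090/2280 ≈ 67.730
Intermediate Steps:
H = 864 (H = -392 + 1256 = 864)
√(4592 + (-1425/H - 2269/760)) = √(4592 + (-1425/864 - 2269/760)) = √(4592 + (-1425*1/864 - 2269*1/760)) = √(4592 + (-475/288 - 2269/760)) = √(4592 - 126809/27360) = √(125510311/27360) = √23846959090/2280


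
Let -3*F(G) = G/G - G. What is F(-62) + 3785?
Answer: 3764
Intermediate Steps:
F(G) = -⅓ + G/3 (F(G) = -(G/G - G)/3 = -(1 - G)/3 = -⅓ + G/3)
F(-62) + 3785 = (-⅓ + (⅓)*(-62)) + 3785 = (-⅓ - 62/3) + 3785 = -21 + 3785 = 3764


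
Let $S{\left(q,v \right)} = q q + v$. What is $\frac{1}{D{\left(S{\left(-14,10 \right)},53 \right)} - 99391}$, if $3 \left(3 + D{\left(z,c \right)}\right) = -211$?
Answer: $- \frac{3}{298393} \approx -1.0054 \cdot 10^{-5}$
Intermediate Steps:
$S{\left(q,v \right)} = v + q^{2}$ ($S{\left(q,v \right)} = q^{2} + v = v + q^{2}$)
$D{\left(z,c \right)} = - \frac{220}{3}$ ($D{\left(z,c \right)} = -3 + \frac{1}{3} \left(-211\right) = -3 - \frac{211}{3} = - \frac{220}{3}$)
$\frac{1}{D{\left(S{\left(-14,10 \right)},53 \right)} - 99391} = \frac{1}{- \frac{220}{3} - 99391} = \frac{1}{- \frac{298393}{3}} = - \frac{3}{298393}$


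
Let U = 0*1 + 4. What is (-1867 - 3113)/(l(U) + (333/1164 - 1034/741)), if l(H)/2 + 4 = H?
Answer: 1431789840/318941 ≈ 4489.2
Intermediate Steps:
U = 4 (U = 0 + 4 = 4)
l(H) = -8 + 2*H
(-1867 - 3113)/(l(U) + (333/1164 - 1034/741)) = (-1867 - 3113)/((-8 + 2*4) + (333/1164 - 1034/741)) = -4980/((-8 + 8) + (333*(1/1164) - 1034*1/741)) = -4980/(0 + (111/388 - 1034/741)) = -4980/(0 - 318941/287508) = -4980/(-318941/287508) = -4980*(-287508/318941) = 1431789840/318941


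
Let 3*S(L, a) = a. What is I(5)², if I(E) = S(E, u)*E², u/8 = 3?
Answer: 40000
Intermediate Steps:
u = 24 (u = 8*3 = 24)
S(L, a) = a/3
I(E) = 8*E² (I(E) = ((⅓)*24)*E² = 8*E²)
I(5)² = (8*5²)² = (8*25)² = 200² = 40000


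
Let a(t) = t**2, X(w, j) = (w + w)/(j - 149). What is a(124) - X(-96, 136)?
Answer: 199696/13 ≈ 15361.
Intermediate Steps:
X(w, j) = 2*w/(-149 + j) (X(w, j) = (2*w)/(-149 + j) = 2*w/(-149 + j))
a(124) - X(-96, 136) = 124**2 - 2*(-96)/(-149 + 136) = 15376 - 2*(-96)/(-13) = 15376 - 2*(-96)*(-1)/13 = 15376 - 1*192/13 = 15376 - 192/13 = 199696/13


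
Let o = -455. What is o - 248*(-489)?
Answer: 120817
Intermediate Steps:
o - 248*(-489) = -455 - 248*(-489) = -455 + 121272 = 120817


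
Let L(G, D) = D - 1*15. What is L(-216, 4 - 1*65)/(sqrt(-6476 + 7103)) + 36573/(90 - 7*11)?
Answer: 36573/13 - 4*sqrt(627)/33 ≈ 2810.3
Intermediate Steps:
L(G, D) = -15 + D (L(G, D) = D - 15 = -15 + D)
L(-216, 4 - 1*65)/(sqrt(-6476 + 7103)) + 36573/(90 - 7*11) = (-15 + (4 - 1*65))/(sqrt(-6476 + 7103)) + 36573/(90 - 7*11) = (-15 + (4 - 65))/(sqrt(627)) + 36573/(90 - 77) = (-15 - 61)*(sqrt(627)/627) + 36573/13 = -4*sqrt(627)/33 + 36573*(1/13) = -4*sqrt(627)/33 + 36573/13 = 36573/13 - 4*sqrt(627)/33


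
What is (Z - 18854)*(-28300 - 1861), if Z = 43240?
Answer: -735506146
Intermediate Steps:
(Z - 18854)*(-28300 - 1861) = (43240 - 18854)*(-28300 - 1861) = 24386*(-30161) = -735506146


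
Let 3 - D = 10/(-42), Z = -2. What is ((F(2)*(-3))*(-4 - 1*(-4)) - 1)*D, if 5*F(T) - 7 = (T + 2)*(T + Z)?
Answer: -68/21 ≈ -3.2381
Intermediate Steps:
D = 68/21 (D = 3 - 10/(-42) = 3 - 10*(-1)/42 = 3 - 1*(-5/21) = 3 + 5/21 = 68/21 ≈ 3.2381)
F(T) = 7/5 + (-2 + T)*(2 + T)/5 (F(T) = 7/5 + ((T + 2)*(T - 2))/5 = 7/5 + ((2 + T)*(-2 + T))/5 = 7/5 + ((-2 + T)*(2 + T))/5 = 7/5 + (-2 + T)*(2 + T)/5)
((F(2)*(-3))*(-4 - 1*(-4)) - 1)*D = (((⅗ + (⅕)*2²)*(-3))*(-4 - 1*(-4)) - 1)*(68/21) = (((⅗ + (⅕)*4)*(-3))*(-4 + 4) - 1)*(68/21) = (((⅗ + ⅘)*(-3))*0 - 1)*(68/21) = (((7/5)*(-3))*0 - 1)*(68/21) = (-21/5*0 - 1)*(68/21) = (0 - 1)*(68/21) = -1*68/21 = -68/21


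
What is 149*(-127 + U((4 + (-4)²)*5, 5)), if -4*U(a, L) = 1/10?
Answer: -757069/40 ≈ -18927.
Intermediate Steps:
U(a, L) = -1/40 (U(a, L) = -¼/10 = -¼*⅒ = -1/40)
149*(-127 + U((4 + (-4)²)*5, 5)) = 149*(-127 - 1/40) = 149*(-5081/40) = -757069/40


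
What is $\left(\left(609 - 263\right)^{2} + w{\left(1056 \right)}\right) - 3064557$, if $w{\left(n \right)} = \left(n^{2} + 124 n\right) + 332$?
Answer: $-1698429$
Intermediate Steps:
$w{\left(n \right)} = 332 + n^{2} + 124 n$
$\left(\left(609 - 263\right)^{2} + w{\left(1056 \right)}\right) - 3064557 = \left(\left(609 - 263\right)^{2} + \left(332 + 1056^{2} + 124 \cdot 1056\right)\right) - 3064557 = \left(346^{2} + \left(332 + 1115136 + 130944\right)\right) - 3064557 = \left(119716 + 1246412\right) - 3064557 = 1366128 - 3064557 = -1698429$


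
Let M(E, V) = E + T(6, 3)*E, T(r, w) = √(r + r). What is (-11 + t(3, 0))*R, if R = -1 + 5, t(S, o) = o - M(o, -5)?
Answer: -44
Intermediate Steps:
T(r, w) = √2*√r (T(r, w) = √(2*r) = √2*√r)
M(E, V) = E + 2*E*√3 (M(E, V) = E + (√2*√6)*E = E + (2*√3)*E = E + 2*E*√3)
t(S, o) = o - o*(1 + 2*√3)
R = 4
(-11 + t(3, 0))*R = (-11 - 2*0*√3)*4 = (-11 + 0)*4 = -11*4 = -44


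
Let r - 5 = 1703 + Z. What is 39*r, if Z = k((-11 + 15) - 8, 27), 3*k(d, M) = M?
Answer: 66963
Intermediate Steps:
k(d, M) = M/3
Z = 9 (Z = (⅓)*27 = 9)
r = 1717 (r = 5 + (1703 + 9) = 5 + 1712 = 1717)
39*r = 39*1717 = 66963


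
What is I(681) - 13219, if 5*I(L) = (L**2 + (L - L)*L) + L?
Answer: 398347/5 ≈ 79669.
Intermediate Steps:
I(L) = L/5 + L**2/5 (I(L) = ((L**2 + (L - L)*L) + L)/5 = ((L**2 + 0*L) + L)/5 = ((L**2 + 0) + L)/5 = (L**2 + L)/5 = (L + L**2)/5 = L/5 + L**2/5)
I(681) - 13219 = (1/5)*681*(1 + 681) - 13219 = (1/5)*681*682 - 13219 = 464442/5 - 13219 = 398347/5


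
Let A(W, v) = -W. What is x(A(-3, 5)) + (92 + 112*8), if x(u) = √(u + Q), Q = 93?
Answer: 988 + 4*√6 ≈ 997.80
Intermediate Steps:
x(u) = √(93 + u) (x(u) = √(u + 93) = √(93 + u))
x(A(-3, 5)) + (92 + 112*8) = √(93 - 1*(-3)) + (92 + 112*8) = √(93 + 3) + (92 + 896) = √96 + 988 = 4*√6 + 988 = 988 + 4*√6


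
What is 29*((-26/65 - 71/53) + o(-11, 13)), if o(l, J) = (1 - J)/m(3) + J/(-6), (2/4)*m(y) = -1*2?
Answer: -41789/1590 ≈ -26.282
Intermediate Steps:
m(y) = -4 (m(y) = 2*(-1*2) = 2*(-2) = -4)
o(l, J) = -1/4 + J/12 (o(l, J) = (1 - J)/(-4) + J/(-6) = (1 - J)*(-1/4) + J*(-1/6) = (-1/4 + J/4) - J/6 = -1/4 + J/12)
29*((-26/65 - 71/53) + o(-11, 13)) = 29*((-26/65 - 71/53) + (-1/4 + (1/12)*13)) = 29*((-26*1/65 - 71*1/53) + (-1/4 + 13/12)) = 29*((-2/5 - 71/53) + 5/6) = 29*(-461/265 + 5/6) = 29*(-1441/1590) = -41789/1590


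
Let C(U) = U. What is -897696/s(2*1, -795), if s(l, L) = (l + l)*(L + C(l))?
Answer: 224424/793 ≈ 283.01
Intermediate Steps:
s(l, L) = 2*l*(L + l) (s(l, L) = (l + l)*(L + l) = (2*l)*(L + l) = 2*l*(L + l))
-897696/s(2*1, -795) = -897696*1/(4*(-795 + 2*1)) = -897696*1/(4*(-795 + 2)) = -897696/(2*2*(-793)) = -897696/(-3172) = -897696*(-1/3172) = 224424/793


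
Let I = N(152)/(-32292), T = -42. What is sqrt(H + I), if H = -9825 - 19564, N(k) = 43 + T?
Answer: I*sqrt(851279541333)/5382 ≈ 171.43*I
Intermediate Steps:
N(k) = 1 (N(k) = 43 - 42 = 1)
H = -29389
I = -1/32292 (I = 1/(-32292) = 1*(-1/32292) = -1/32292 ≈ -3.0967e-5)
sqrt(H + I) = sqrt(-29389 - 1/32292) = sqrt(-949029589/32292) = I*sqrt(851279541333)/5382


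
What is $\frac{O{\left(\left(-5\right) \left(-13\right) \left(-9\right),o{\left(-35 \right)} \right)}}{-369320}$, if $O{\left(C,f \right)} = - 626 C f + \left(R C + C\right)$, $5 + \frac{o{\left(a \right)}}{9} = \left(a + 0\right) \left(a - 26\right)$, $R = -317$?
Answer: $- \frac{175510764}{9233} \approx -19009.0$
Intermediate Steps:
$o{\left(a \right)} = -45 + 9 a \left(-26 + a\right)$ ($o{\left(a \right)} = -45 + 9 \left(a + 0\right) \left(a - 26\right) = -45 + 9 a \left(-26 + a\right)$)
$O{\left(C,f \right)} = - 316 C - 626 C f$ ($O{\left(C,f \right)} = - 626 C f + \left(- 317 C + C\right) = - 626 C f - 316 C = - 316 C - 626 C f$)
$\frac{O{\left(\left(-5\right) \left(-13\right) \left(-9\right),o{\left(-35 \right)} \right)}}{-369320} = \frac{\left(-2\right) \left(-5\right) \left(-13\right) \left(-9\right) \left(158 + 313 \left(-45 - -8190 + 9 \left(-35\right)^{2}\right)\right)}{-369320} = - 2 \cdot 65 \left(-9\right) \left(158 + 313 \left(-45 + 8190 + 9 \cdot 1225\right)\right) \left(- \frac{1}{369320}\right) = \left(-2\right) \left(-585\right) \left(158 + 313 \left(-45 + 8190 + 11025\right)\right) \left(- \frac{1}{369320}\right) = \left(-2\right) \left(-585\right) \left(158 + 313 \cdot 19170\right) \left(- \frac{1}{369320}\right) = \left(-2\right) \left(-585\right) \left(158 + 6000210\right) \left(- \frac{1}{369320}\right) = \left(-2\right) \left(-585\right) 6000368 \left(- \frac{1}{369320}\right) = 7020430560 \left(- \frac{1}{369320}\right) = - \frac{175510764}{9233}$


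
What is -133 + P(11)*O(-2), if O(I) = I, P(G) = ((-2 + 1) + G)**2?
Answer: -333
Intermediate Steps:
P(G) = (-1 + G)**2
-133 + P(11)*O(-2) = -133 + (-1 + 11)**2*(-2) = -133 + 10**2*(-2) = -133 + 100*(-2) = -133 - 200 = -333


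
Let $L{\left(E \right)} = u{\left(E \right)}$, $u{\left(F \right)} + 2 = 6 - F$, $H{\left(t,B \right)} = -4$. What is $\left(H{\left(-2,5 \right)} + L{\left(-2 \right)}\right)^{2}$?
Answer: $4$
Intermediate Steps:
$u{\left(F \right)} = 4 - F$ ($u{\left(F \right)} = -2 - \left(-6 + F\right) = 4 - F$)
$L{\left(E \right)} = 4 - E$
$\left(H{\left(-2,5 \right)} + L{\left(-2 \right)}\right)^{2} = \left(-4 + \left(4 - -2\right)\right)^{2} = \left(-4 + \left(4 + 2\right)\right)^{2} = \left(-4 + 6\right)^{2} = 2^{2} = 4$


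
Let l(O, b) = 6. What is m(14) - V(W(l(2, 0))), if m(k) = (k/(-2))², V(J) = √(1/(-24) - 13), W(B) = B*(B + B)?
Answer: 49 - I*√1878/12 ≈ 49.0 - 3.6113*I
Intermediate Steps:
W(B) = 2*B² (W(B) = B*(2*B) = 2*B²)
V(J) = I*√1878/12 (V(J) = √(-1/24 - 13) = √(-313/24) = I*√1878/12)
m(k) = k²/4 (m(k) = (k*(-½))² = (-k/2)² = k²/4)
m(14) - V(W(l(2, 0))) = (¼)*14² - I*√1878/12 = (¼)*196 - I*√1878/12 = 49 - I*√1878/12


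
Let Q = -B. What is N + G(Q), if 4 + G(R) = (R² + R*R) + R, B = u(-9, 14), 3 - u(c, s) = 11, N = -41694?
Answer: -41562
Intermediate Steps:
u(c, s) = -8 (u(c, s) = 3 - 1*11 = 3 - 11 = -8)
B = -8
Q = 8 (Q = -1*(-8) = 8)
G(R) = -4 + R + 2*R² (G(R) = -4 + ((R² + R*R) + R) = -4 + ((R² + R²) + R) = -4 + (2*R² + R) = -4 + (R + 2*R²) = -4 + R + 2*R²)
N + G(Q) = -41694 + (-4 + 8 + 2*8²) = -41694 + (-4 + 8 + 2*64) = -41694 + (-4 + 8 + 128) = -41694 + 132 = -41562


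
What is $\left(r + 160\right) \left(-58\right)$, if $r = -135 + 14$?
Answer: $-2262$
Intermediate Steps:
$r = -121$
$\left(r + 160\right) \left(-58\right) = \left(-121 + 160\right) \left(-58\right) = 39 \left(-58\right) = -2262$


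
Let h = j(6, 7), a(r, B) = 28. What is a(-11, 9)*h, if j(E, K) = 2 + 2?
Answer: 112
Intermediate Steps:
j(E, K) = 4
h = 4
a(-11, 9)*h = 28*4 = 112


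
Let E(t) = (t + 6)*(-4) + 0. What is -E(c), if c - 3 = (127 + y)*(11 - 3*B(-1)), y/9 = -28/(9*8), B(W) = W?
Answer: 6952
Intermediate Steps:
y = -7/2 (y = 9*(-28/(9*8)) = 9*(-28/72) = 9*(-28*1/72) = 9*(-7/18) = -7/2 ≈ -3.5000)
c = 1732 (c = 3 + (127 - 7/2)*(11 - 3*(-1)) = 3 + 247*(11 + 3)/2 = 3 + (247/2)*14 = 3 + 1729 = 1732)
E(t) = -24 - 4*t (E(t) = (6 + t)*(-4) + 0 = (-24 - 4*t) + 0 = -24 - 4*t)
-E(c) = -(-24 - 4*1732) = -(-24 - 6928) = -1*(-6952) = 6952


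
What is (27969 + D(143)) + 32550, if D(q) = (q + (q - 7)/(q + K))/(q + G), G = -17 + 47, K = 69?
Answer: 554906324/9169 ≈ 60520.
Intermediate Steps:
G = 30
D(q) = (q + (-7 + q)/(69 + q))/(30 + q) (D(q) = (q + (q - 7)/(q + 69))/(q + 30) = (q + (-7 + q)/(69 + q))/(30 + q))
(27969 + D(143)) + 32550 = (27969 + (-7 + 143² + 70*143)/(2070 + 143² + 99*143)) + 32550 = (27969 + (-7 + 20449 + 10010)/(2070 + 20449 + 14157)) + 32550 = (27969 + 30452/36676) + 32550 = (27969 + (1/36676)*30452) + 32550 = (27969 + 7613/9169) + 32550 = 256455374/9169 + 32550 = 554906324/9169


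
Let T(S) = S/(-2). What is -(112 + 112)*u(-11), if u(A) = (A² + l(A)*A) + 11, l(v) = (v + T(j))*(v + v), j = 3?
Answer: 648032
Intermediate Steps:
T(S) = -S/2 (T(S) = S*(-½) = -S/2)
l(v) = 2*v*(-3/2 + v) (l(v) = (v - ½*3)*(v + v) = (v - 3/2)*(2*v) = (-3/2 + v)*(2*v) = 2*v*(-3/2 + v))
u(A) = 11 + A² + A²*(-3 + 2*A) (u(A) = (A² + (A*(-3 + 2*A))*A) + 11 = (A² + A²*(-3 + 2*A)) + 11 = 11 + A² + A²*(-3 + 2*A))
-(112 + 112)*u(-11) = -(112 + 112)*(11 - 2*(-11)² + 2*(-11)³) = -224*(11 - 2*121 + 2*(-1331)) = -224*(11 - 242 - 2662) = -224*(-2893) = -1*(-648032) = 648032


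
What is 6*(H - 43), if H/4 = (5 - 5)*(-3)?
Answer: -258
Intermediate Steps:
H = 0 (H = 4*((5 - 5)*(-3)) = 4*(0*(-3)) = 4*0 = 0)
6*(H - 43) = 6*(0 - 43) = 6*(-43) = -258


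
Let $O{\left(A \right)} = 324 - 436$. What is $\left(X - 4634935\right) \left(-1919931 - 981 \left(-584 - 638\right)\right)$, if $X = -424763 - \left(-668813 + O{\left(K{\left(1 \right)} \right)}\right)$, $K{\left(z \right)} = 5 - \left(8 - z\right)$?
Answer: $3166401558177$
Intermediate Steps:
$K{\left(z \right)} = -3 + z$ ($K{\left(z \right)} = 5 + \left(-8 + z\right) = -3 + z$)
$O{\left(A \right)} = -112$
$X = 244162$ ($X = -424763 + \left(668813 - -112\right) = -424763 + \left(668813 + 112\right) = -424763 + 668925 = 244162$)
$\left(X - 4634935\right) \left(-1919931 - 981 \left(-584 - 638\right)\right) = \left(244162 - 4634935\right) \left(-1919931 - 981 \left(-584 - 638\right)\right) = - 4390773 \left(-1919931 - -1198782\right) = - 4390773 \left(-1919931 + 1198782\right) = \left(-4390773\right) \left(-721149\right) = 3166401558177$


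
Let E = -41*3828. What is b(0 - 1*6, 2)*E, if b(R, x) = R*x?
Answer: 1883376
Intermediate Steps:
E = -156948
b(0 - 1*6, 2)*E = ((0 - 1*6)*2)*(-156948) = ((0 - 6)*2)*(-156948) = -6*2*(-156948) = -12*(-156948) = 1883376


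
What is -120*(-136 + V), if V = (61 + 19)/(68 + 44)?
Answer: 113640/7 ≈ 16234.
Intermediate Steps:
V = 5/7 (V = 80/112 = 80*(1/112) = 5/7 ≈ 0.71429)
-120*(-136 + V) = -120*(-136 + 5/7) = -120*(-947/7) = 113640/7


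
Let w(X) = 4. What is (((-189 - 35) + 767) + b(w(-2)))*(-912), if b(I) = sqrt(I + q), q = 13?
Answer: -495216 - 912*sqrt(17) ≈ -4.9898e+5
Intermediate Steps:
b(I) = sqrt(13 + I) (b(I) = sqrt(I + 13) = sqrt(13 + I))
(((-189 - 35) + 767) + b(w(-2)))*(-912) = (((-189 - 35) + 767) + sqrt(13 + 4))*(-912) = ((-224 + 767) + sqrt(17))*(-912) = (543 + sqrt(17))*(-912) = -495216 - 912*sqrt(17)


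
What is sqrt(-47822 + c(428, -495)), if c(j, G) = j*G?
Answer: I*sqrt(259682) ≈ 509.59*I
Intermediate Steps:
c(j, G) = G*j
sqrt(-47822 + c(428, -495)) = sqrt(-47822 - 495*428) = sqrt(-47822 - 211860) = sqrt(-259682) = I*sqrt(259682)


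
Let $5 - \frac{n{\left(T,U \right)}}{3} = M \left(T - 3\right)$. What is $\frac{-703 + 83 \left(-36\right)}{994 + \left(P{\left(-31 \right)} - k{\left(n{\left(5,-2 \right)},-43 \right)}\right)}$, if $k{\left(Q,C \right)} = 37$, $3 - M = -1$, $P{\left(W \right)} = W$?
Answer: $- \frac{3691}{926} \approx -3.986$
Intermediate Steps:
$M = 4$ ($M = 3 - -1 = 3 + 1 = 4$)
$n{\left(T,U \right)} = 51 - 12 T$ ($n{\left(T,U \right)} = 15 - 3 \cdot 4 \left(T - 3\right) = 15 - 3 \cdot 4 \left(-3 + T\right) = 15 - 3 \left(-12 + 4 T\right) = 15 - \left(-36 + 12 T\right) = 51 - 12 T$)
$\frac{-703 + 83 \left(-36\right)}{994 + \left(P{\left(-31 \right)} - k{\left(n{\left(5,-2 \right)},-43 \right)}\right)} = \frac{-703 + 83 \left(-36\right)}{994 - 68} = \frac{-703 - 2988}{994 - 68} = - \frac{3691}{994 - 68} = - \frac{3691}{926}$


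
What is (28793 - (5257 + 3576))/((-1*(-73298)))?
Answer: 9980/36649 ≈ 0.27231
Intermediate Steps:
(28793 - (5257 + 3576))/((-1*(-73298))) = (28793 - 1*8833)/73298 = (28793 - 8833)*(1/73298) = 19960*(1/73298) = 9980/36649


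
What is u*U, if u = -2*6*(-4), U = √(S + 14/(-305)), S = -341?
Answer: 48*I*√31725795/305 ≈ 886.44*I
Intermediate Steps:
U = I*√31725795/305 (U = √(-341 + 14/(-305)) = √(-341 + 14*(-1/305)) = √(-341 - 14/305) = √(-104019/305) = I*√31725795/305 ≈ 18.467*I)
u = 48 (u = -12*(-4) = 48)
u*U = 48*(I*√31725795/305) = 48*I*√31725795/305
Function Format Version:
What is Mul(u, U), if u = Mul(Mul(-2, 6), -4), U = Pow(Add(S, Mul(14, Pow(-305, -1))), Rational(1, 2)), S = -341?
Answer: Mul(Rational(48, 305), I, Pow(31725795, Rational(1, 2))) ≈ Mul(886.44, I)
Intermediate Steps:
U = Mul(Rational(1, 305), I, Pow(31725795, Rational(1, 2))) (U = Pow(Add(-341, Mul(14, Pow(-305, -1))), Rational(1, 2)) = Pow(Add(-341, Mul(14, Rational(-1, 305))), Rational(1, 2)) = Pow(Add(-341, Rational(-14, 305)), Rational(1, 2)) = Pow(Rational(-104019, 305), Rational(1, 2)) = Mul(Rational(1, 305), I, Pow(31725795, Rational(1, 2))) ≈ Mul(18.467, I))
u = 48 (u = Mul(-12, -4) = 48)
Mul(u, U) = Mul(48, Mul(Rational(1, 305), I, Pow(31725795, Rational(1, 2)))) = Mul(Rational(48, 305), I, Pow(31725795, Rational(1, 2)))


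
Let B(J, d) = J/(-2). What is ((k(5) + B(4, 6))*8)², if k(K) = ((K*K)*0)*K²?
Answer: 256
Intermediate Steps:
B(J, d) = -J/2 (B(J, d) = J*(-½) = -J/2)
k(K) = 0 (k(K) = (K²*0)*K² = 0*K² = 0)
((k(5) + B(4, 6))*8)² = ((0 - ½*4)*8)² = ((0 - 2)*8)² = (-2*8)² = (-16)² = 256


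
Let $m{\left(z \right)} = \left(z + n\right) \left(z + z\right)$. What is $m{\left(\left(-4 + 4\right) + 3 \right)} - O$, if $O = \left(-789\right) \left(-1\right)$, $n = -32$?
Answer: $-963$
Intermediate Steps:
$m{\left(z \right)} = 2 z \left(-32 + z\right)$ ($m{\left(z \right)} = \left(z - 32\right) \left(z + z\right) = \left(-32 + z\right) 2 z = 2 z \left(-32 + z\right)$)
$O = 789$
$m{\left(\left(-4 + 4\right) + 3 \right)} - O = 2 \left(\left(-4 + 4\right) + 3\right) \left(-32 + \left(\left(-4 + 4\right) + 3\right)\right) - 789 = 2 \left(0 + 3\right) \left(-32 + \left(0 + 3\right)\right) - 789 = 2 \cdot 3 \left(-32 + 3\right) - 789 = 2 \cdot 3 \left(-29\right) - 789 = -174 - 789 = -963$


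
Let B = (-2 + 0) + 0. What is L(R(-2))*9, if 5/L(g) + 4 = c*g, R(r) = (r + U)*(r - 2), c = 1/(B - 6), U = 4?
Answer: -15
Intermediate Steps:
B = -2 (B = -2 + 0 = -2)
c = -1/8 (c = 1/(-2 - 6) = 1/(-8) = -1/8 ≈ -0.12500)
R(r) = (-2 + r)*(4 + r) (R(r) = (r + 4)*(r - 2) = (4 + r)*(-2 + r) = (-2 + r)*(4 + r))
L(g) = 5/(-4 - g/8)
L(R(-2))*9 = -40/(32 + (-8 + (-2)**2 + 2*(-2)))*9 = -40/(32 + (-8 + 4 - 4))*9 = -40/(32 - 8)*9 = -40/24*9 = -40*1/24*9 = -5/3*9 = -15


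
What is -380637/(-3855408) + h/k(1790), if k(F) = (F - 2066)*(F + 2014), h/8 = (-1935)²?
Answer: -266399277411/9369926576 ≈ -28.431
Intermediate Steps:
h = 29953800 (h = 8*(-1935)² = 8*3744225 = 29953800)
k(F) = (-2066 + F)*(2014 + F)
-380637/(-3855408) + h/k(1790) = -380637/(-3855408) + 29953800/(-4160924 + 1790² - 52*1790) = -380637*(-1/3855408) + 29953800/(-4160924 + 3204100 - 93080) = 126879/1285136 + 29953800/(-1049904) = 126879/1285136 + 29953800*(-1/1049904) = 126879/1285136 - 416025/14582 = -266399277411/9369926576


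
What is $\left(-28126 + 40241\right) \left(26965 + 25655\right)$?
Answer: $637491300$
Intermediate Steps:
$\left(-28126 + 40241\right) \left(26965 + 25655\right) = 12115 \cdot 52620 = 637491300$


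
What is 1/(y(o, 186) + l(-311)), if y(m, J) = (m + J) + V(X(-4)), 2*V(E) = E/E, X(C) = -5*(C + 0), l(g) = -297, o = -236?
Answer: -2/693 ≈ -0.0028860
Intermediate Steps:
X(C) = -5*C
V(E) = ½ (V(E) = (E/E)/2 = (½)*1 = ½)
y(m, J) = ½ + J + m (y(m, J) = (m + J) + ½ = (J + m) + ½ = ½ + J + m)
1/(y(o, 186) + l(-311)) = 1/((½ + 186 - 236) - 297) = 1/(-99/2 - 297) = 1/(-693/2) = -2/693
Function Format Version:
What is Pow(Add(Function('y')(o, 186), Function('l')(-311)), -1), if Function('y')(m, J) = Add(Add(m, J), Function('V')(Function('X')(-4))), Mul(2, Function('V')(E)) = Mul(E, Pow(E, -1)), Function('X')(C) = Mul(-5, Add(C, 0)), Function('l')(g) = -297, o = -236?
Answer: Rational(-2, 693) ≈ -0.0028860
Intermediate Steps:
Function('X')(C) = Mul(-5, C)
Function('V')(E) = Rational(1, 2) (Function('V')(E) = Mul(Rational(1, 2), Mul(E, Pow(E, -1))) = Mul(Rational(1, 2), 1) = Rational(1, 2))
Function('y')(m, J) = Add(Rational(1, 2), J, m) (Function('y')(m, J) = Add(Add(m, J), Rational(1, 2)) = Add(Add(J, m), Rational(1, 2)) = Add(Rational(1, 2), J, m))
Pow(Add(Function('y')(o, 186), Function('l')(-311)), -1) = Pow(Add(Add(Rational(1, 2), 186, -236), -297), -1) = Pow(Add(Rational(-99, 2), -297), -1) = Pow(Rational(-693, 2), -1) = Rational(-2, 693)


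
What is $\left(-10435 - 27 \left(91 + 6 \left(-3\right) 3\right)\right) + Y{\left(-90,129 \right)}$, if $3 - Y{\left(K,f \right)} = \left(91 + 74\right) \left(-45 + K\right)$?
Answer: $10844$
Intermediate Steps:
$Y{\left(K,f \right)} = 7428 - 165 K$ ($Y{\left(K,f \right)} = 3 - \left(91 + 74\right) \left(-45 + K\right) = 3 - 165 \left(-45 + K\right) = 3 - \left(-7425 + 165 K\right) = 7428 - 165 K$)
$\left(-10435 - 27 \left(91 + 6 \left(-3\right) 3\right)\right) + Y{\left(-90,129 \right)} = \left(-10435 - 27 \left(91 + 6 \left(-3\right) 3\right)\right) + \left(7428 - -14850\right) = \left(-10435 - 27 \left(91 - 54\right)\right) + \left(7428 + 14850\right) = \left(-10435 - 27 \left(91 - 54\right)\right) + 22278 = \left(-10435 - 999\right) + 22278 = -11434 + 22278 = 10844$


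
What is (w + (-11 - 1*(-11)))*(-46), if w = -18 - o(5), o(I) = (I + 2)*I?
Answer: 2438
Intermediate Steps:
o(I) = I*(2 + I) (o(I) = (2 + I)*I = I*(2 + I))
w = -53 (w = -18 - 5*(2 + 5) = -18 - 5*7 = -18 - 1*35 = -18 - 35 = -53)
(w + (-11 - 1*(-11)))*(-46) = (-53 + (-11 - 1*(-11)))*(-46) = (-53 + (-11 + 11))*(-46) = (-53 + 0)*(-46) = -53*(-46) = 2438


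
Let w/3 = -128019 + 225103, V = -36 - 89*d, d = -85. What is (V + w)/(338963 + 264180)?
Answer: 298781/603143 ≈ 0.49537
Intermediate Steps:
V = 7529 (V = -36 - 89*(-85) = -36 + 7565 = 7529)
w = 291252 (w = 3*(-128019 + 225103) = 3*97084 = 291252)
(V + w)/(338963 + 264180) = (7529 + 291252)/(338963 + 264180) = 298781/603143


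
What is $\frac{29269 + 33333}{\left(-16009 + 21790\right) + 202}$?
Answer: $\frac{62602}{5983} \approx 10.463$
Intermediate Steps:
$\frac{29269 + 33333}{\left(-16009 + 21790\right) + 202} = \frac{62602}{5781 + 202} = \frac{62602}{5983}$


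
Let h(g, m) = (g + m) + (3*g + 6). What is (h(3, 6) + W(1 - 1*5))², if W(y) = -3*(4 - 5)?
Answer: 729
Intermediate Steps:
h(g, m) = 6 + m + 4*g (h(g, m) = (g + m) + (6 + 3*g) = 6 + m + 4*g)
W(y) = 3 (W(y) = -3*(-1) = 3)
(h(3, 6) + W(1 - 1*5))² = ((6 + 6 + 4*3) + 3)² = ((6 + 6 + 12) + 3)² = (24 + 3)² = 27² = 729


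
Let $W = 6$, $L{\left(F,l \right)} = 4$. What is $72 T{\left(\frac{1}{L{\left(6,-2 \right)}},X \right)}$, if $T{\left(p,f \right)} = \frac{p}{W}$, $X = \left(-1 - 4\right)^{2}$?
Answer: $3$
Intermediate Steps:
$X = 25$ ($X = \left(-5\right)^{2} = 25$)
$T{\left(p,f \right)} = \frac{p}{6}$
$72 T{\left(\frac{1}{L{\left(6,-2 \right)}},X \right)} = 72 \frac{1}{6 \cdot 4} = 72 \cdot \frac{1}{6} \cdot \frac{1}{4} = 72 \cdot \frac{1}{24} = 3$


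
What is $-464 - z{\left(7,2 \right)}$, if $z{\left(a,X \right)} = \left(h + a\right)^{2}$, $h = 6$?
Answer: $-633$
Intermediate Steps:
$z{\left(a,X \right)} = \left(6 + a\right)^{2}$
$-464 - z{\left(7,2 \right)} = -464 - \left(6 + 7\right)^{2} = -464 - 13^{2} = -464 - 169 = -633$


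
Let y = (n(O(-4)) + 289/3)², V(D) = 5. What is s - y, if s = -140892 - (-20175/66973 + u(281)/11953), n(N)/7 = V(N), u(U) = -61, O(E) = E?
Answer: -1139360859115864/7204754421 ≈ -1.5814e+5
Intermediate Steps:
n(N) = 35 (n(N) = 7*5 = 35)
y = 155236/9 (y = (35 + 289/3)² = (394/3)² = 155236/9 ≈ 17248.)
s = -112787783638820/800528269 (s = -140892 - (-20175/66973 - 61/11953) = -140892 - 1*(-245237128/800528269) = -140892 + 245237128/800528269 = -112787783638820/800528269 ≈ -1.4089e+5)
s - y = -112787783638820/800528269 - 1*155236/9 = -112787783638820/800528269 - 155236/9 = -1139360859115864/7204754421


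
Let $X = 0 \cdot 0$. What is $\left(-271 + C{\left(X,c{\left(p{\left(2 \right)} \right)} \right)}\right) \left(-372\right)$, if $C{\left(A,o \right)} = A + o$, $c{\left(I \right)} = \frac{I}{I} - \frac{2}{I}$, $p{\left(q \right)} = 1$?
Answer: $101184$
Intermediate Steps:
$X = 0$
$c{\left(I \right)} = 1 - \frac{2}{I}$
$\left(-271 + C{\left(X,c{\left(p{\left(2 \right)} \right)} \right)}\right) \left(-372\right) = \left(-271 + \left(0 + \frac{-2 + 1}{1}\right)\right) \left(-372\right) = \left(-271 + \left(0 + 1 \left(-1\right)\right)\right) \left(-372\right) = \left(-271 + \left(0 - 1\right)\right) \left(-372\right) = \left(-271 - 1\right) \left(-372\right) = \left(-272\right) \left(-372\right) = 101184$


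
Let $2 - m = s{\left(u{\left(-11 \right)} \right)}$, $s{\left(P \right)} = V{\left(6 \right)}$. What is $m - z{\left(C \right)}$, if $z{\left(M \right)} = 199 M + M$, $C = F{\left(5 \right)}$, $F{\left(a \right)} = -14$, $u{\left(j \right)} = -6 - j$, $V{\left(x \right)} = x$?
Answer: $2796$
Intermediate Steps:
$C = -14$
$z{\left(M \right)} = 200 M$
$s{\left(P \right)} = 6$
$m = -4$ ($m = 2 - 6 = -4$)
$m - z{\left(C \right)} = -4 - 200 \left(-14\right) = -4 - -2800 = -4 + 2800 = 2796$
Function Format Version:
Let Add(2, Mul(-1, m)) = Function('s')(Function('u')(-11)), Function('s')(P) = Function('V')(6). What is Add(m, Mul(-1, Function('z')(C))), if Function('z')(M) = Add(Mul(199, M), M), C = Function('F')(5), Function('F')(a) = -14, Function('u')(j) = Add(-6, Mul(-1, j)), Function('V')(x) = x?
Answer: 2796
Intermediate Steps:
C = -14
Function('z')(M) = Mul(200, M)
Function('s')(P) = 6
m = -4 (m = Add(2, Mul(-1, 6)) = Add(2, -6) = -4)
Add(m, Mul(-1, Function('z')(C))) = Add(-4, Mul(-1, Mul(200, -14))) = Add(-4, Mul(-1, -2800)) = Add(-4, 2800) = 2796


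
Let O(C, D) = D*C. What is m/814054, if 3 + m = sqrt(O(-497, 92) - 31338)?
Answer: -3/814054 + I*sqrt(77062)/814054 ≈ -3.6853e-6 + 0.00034101*I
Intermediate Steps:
O(C, D) = C*D
m = -3 + I*sqrt(77062) (m = -3 + sqrt(-497*92 - 31338) = -3 + sqrt(-45724 - 31338) = -3 + sqrt(-77062) = -3 + I*sqrt(77062) ≈ -3.0 + 277.6*I)
m/814054 = (-3 + I*sqrt(77062))/814054 = (-3 + I*sqrt(77062))*(1/814054) = -3/814054 + I*sqrt(77062)/814054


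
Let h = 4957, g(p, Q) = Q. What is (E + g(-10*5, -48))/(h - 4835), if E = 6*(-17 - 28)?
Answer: -159/61 ≈ -2.6066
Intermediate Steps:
E = -270 (E = 6*(-45) = -270)
(E + g(-10*5, -48))/(h - 4835) = (-270 - 48)/(4957 - 4835) = -318/122 = -318*1/122 = -159/61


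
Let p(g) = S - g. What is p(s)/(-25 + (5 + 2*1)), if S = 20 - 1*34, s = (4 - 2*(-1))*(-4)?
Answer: -5/9 ≈ -0.55556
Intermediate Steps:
s = -24 (s = (4 + 2)*(-4) = 6*(-4) = -24)
S = -14 (S = 20 - 34 = -14)
p(g) = -14 - g
p(s)/(-25 + (5 + 2*1)) = (-14 - 1*(-24))/(-25 + (5 + 2*1)) = (-14 + 24)/(-25 + (5 + 2)) = 10/(-25 + 7) = 10/(-18) = 10*(-1/18) = -5/9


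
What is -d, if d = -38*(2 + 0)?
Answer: 76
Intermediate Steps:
d = -76 (d = -38*2 = -76)
-d = -1*(-76) = 76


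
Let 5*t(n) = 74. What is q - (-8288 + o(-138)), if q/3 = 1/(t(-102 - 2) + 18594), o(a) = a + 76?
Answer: 776917415/93044 ≈ 8350.0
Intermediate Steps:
t(n) = 74/5 (t(n) = (1/5)*74 = 74/5)
o(a) = 76 + a
q = 15/93044 (q = 3/(74/5 + 18594) = 3/(93044/5) = 3*(5/93044) = 15/93044 ≈ 0.00016121)
q - (-8288 + o(-138)) = 15/93044 - (-8288 + (76 - 138)) = 15/93044 - (-8288 - 62) = 15/93044 - 1*(-8350) = 15/93044 + 8350 = 776917415/93044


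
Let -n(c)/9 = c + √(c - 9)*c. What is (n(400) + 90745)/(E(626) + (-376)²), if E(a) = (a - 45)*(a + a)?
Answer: 87145/868788 - 100*√391/24133 ≈ 0.018370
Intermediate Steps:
n(c) = -9*c - 9*c*√(-9 + c) (n(c) = -9*(c + √(c - 9)*c) = -9*(c + √(-9 + c)*c) = -9*(c + c*√(-9 + c)) = -9*c - 9*c*√(-9 + c))
E(a) = 2*a*(-45 + a) (E(a) = (-45 + a)*(2*a) = 2*a*(-45 + a))
(n(400) + 90745)/(E(626) + (-376)²) = (-9*400*(1 + √(-9 + 400)) + 90745)/(2*626*(-45 + 626) + (-376)²) = (-9*400*(1 + √391) + 90745)/(2*626*581 + 141376) = ((-3600 - 3600*√391) + 90745)/(727412 + 141376) = (87145 - 3600*√391)/868788 = (87145 - 3600*√391)*(1/868788) = 87145/868788 - 100*√391/24133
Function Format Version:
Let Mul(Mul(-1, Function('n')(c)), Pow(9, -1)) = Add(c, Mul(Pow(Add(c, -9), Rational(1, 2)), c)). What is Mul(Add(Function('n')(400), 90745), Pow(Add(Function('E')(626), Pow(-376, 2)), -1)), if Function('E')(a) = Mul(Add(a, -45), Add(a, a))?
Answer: Add(Rational(87145, 868788), Mul(Rational(-100, 24133), Pow(391, Rational(1, 2)))) ≈ 0.018370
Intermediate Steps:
Function('n')(c) = Add(Mul(-9, c), Mul(-9, c, Pow(Add(-9, c), Rational(1, 2)))) (Function('n')(c) = Mul(-9, Add(c, Mul(Pow(Add(c, -9), Rational(1, 2)), c))) = Mul(-9, Add(c, Mul(Pow(Add(-9, c), Rational(1, 2)), c))) = Mul(-9, Add(c, Mul(c, Pow(Add(-9, c), Rational(1, 2))))) = Add(Mul(-9, c), Mul(-9, c, Pow(Add(-9, c), Rational(1, 2)))))
Function('E')(a) = Mul(2, a, Add(-45, a)) (Function('E')(a) = Mul(Add(-45, a), Mul(2, a)) = Mul(2, a, Add(-45, a)))
Mul(Add(Function('n')(400), 90745), Pow(Add(Function('E')(626), Pow(-376, 2)), -1)) = Mul(Add(Mul(-9, 400, Add(1, Pow(Add(-9, 400), Rational(1, 2)))), 90745), Pow(Add(Mul(2, 626, Add(-45, 626)), Pow(-376, 2)), -1)) = Mul(Add(Mul(-9, 400, Add(1, Pow(391, Rational(1, 2)))), 90745), Pow(Add(Mul(2, 626, 581), 141376), -1)) = Mul(Add(Add(-3600, Mul(-3600, Pow(391, Rational(1, 2)))), 90745), Pow(Add(727412, 141376), -1)) = Mul(Add(87145, Mul(-3600, Pow(391, Rational(1, 2)))), Pow(868788, -1)) = Mul(Add(87145, Mul(-3600, Pow(391, Rational(1, 2)))), Rational(1, 868788)) = Add(Rational(87145, 868788), Mul(Rational(-100, 24133), Pow(391, Rational(1, 2))))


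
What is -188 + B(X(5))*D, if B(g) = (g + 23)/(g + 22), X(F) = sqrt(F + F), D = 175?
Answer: -1156/237 - 175*sqrt(10)/474 ≈ -6.0451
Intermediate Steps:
X(F) = sqrt(2)*sqrt(F) (X(F) = sqrt(2*F) = sqrt(2)*sqrt(F))
B(g) = (23 + g)/(22 + g)
-188 + B(X(5))*D = -188 + ((23 + sqrt(2)*sqrt(5))/(22 + sqrt(2)*sqrt(5)))*175 = -188 + ((23 + sqrt(10))/(22 + sqrt(10)))*175 = -188 + 175*(23 + sqrt(10))/(22 + sqrt(10))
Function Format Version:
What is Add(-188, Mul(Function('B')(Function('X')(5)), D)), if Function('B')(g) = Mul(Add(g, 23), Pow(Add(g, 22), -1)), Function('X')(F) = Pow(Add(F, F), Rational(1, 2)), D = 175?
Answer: Add(Rational(-1156, 237), Mul(Rational(-175, 474), Pow(10, Rational(1, 2)))) ≈ -6.0451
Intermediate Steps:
Function('X')(F) = Mul(Pow(2, Rational(1, 2)), Pow(F, Rational(1, 2))) (Function('X')(F) = Pow(Mul(2, F), Rational(1, 2)) = Mul(Pow(2, Rational(1, 2)), Pow(F, Rational(1, 2))))
Function('B')(g) = Mul(Pow(Add(22, g), -1), Add(23, g)) (Function('B')(g) = Mul(Add(23, g), Pow(Add(22, g), -1)) = Mul(Pow(Add(22, g), -1), Add(23, g)))
Add(-188, Mul(Function('B')(Function('X')(5)), D)) = Add(-188, Mul(Mul(Pow(Add(22, Mul(Pow(2, Rational(1, 2)), Pow(5, Rational(1, 2)))), -1), Add(23, Mul(Pow(2, Rational(1, 2)), Pow(5, Rational(1, 2))))), 175)) = Add(-188, Mul(Mul(Pow(Add(22, Pow(10, Rational(1, 2))), -1), Add(23, Pow(10, Rational(1, 2)))), 175)) = Add(-188, Mul(175, Pow(Add(22, Pow(10, Rational(1, 2))), -1), Add(23, Pow(10, Rational(1, 2)))))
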